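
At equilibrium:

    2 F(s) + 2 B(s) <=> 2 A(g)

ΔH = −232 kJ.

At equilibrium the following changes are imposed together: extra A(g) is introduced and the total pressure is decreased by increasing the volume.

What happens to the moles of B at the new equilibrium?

Adding A (g), a product, drives the reaction to the left.
Gas moles: reactants 0, products 2 (Δn_gas = +2). Expansion shifts the system toward the side with more moles of gas — to the right.
The two effects oppose each other, so the net shift — and hence the change in B — cannot be determined from the given information.

cannot be determined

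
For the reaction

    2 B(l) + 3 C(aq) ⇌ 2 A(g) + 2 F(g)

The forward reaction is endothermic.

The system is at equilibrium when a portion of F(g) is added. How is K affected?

The equilibrium constant depends only on temperature. This perturbation may move the position of equilibrium, but since T is unchanged, K itself is unchanged.

unchanged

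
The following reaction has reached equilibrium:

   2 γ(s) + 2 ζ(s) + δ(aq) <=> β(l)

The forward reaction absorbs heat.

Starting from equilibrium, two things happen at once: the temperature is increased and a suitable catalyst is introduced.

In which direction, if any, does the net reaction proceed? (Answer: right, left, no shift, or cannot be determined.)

The forward reaction is endothermic. Raising T favours the endothermic direction — shift to the right.
A catalyst speeds both forward and reverse rates equally; it changes neither Q nor K — no shift from this change.
Only the nonzero effect(s) matter; the net shift is to the right.

right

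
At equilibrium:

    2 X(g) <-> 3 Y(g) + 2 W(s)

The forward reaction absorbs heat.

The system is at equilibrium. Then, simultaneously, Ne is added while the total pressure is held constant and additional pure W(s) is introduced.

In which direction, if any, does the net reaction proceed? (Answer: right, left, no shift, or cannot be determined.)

right

Adding inert gas at constant total pressure expands the volume and lowers every reacting partial pressure. With Δn_gas = 3 − 2 = +1, Q moves away from K toward the side with fewer gas moles, so the system shifts toward the side with more gas moles — to the right.
W is a pure solid; its activity is 1 regardless of amount, so Q is unaffected — no shift from this change.
Only the nonzero effect(s) matter; the net shift is to the right.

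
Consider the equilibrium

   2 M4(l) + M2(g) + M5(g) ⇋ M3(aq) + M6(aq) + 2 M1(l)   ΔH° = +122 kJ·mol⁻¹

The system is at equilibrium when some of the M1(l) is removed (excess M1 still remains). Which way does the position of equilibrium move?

M1 is a pure liquid; its activity is 1 regardless of amount, so Q is unaffected — no shift from this change.

no shift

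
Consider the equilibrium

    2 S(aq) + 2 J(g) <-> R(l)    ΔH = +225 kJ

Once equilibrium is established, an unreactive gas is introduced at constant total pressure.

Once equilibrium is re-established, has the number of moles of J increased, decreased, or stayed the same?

increases

Adding inert gas at constant total pressure expands the volume and lowers every reacting partial pressure. With Δn_gas = 0 − 2 = -2, Q moves away from K toward the side with fewer gas moles, so the system shifts toward the side with more gas moles — to the left.
The net shift is to the left. J is a reactant, so its amount increases.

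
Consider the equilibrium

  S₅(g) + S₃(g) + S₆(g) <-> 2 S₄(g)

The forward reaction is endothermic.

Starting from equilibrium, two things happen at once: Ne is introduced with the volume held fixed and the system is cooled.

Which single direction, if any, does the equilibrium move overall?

left

At constant volume, adding an inert gas leaves every reacting species' partial pressure unchanged, so Q is unchanged — no shift from this change.
The forward reaction is endothermic. Lowering T favours the exothermic direction — shift to the left.
Only the nonzero effect(s) matter; the net shift is to the left.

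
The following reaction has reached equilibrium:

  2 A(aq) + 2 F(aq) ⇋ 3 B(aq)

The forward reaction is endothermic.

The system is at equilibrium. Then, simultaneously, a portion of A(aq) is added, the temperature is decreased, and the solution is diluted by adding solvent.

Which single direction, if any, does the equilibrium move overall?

cannot be determined

Adding A (aq), a reactant, drives the reaction to the right.
The forward reaction is endothermic. Lowering T favours the exothermic direction — shift to the left.
Dilution lowers every aqueous concentration by the same factor. Δn_aq = 3 − 4 = -1, so the system shifts toward the side with more dissolved moles — to the left.
The individual effects push in opposite directions; without quantitative information the net direction cannot be determined.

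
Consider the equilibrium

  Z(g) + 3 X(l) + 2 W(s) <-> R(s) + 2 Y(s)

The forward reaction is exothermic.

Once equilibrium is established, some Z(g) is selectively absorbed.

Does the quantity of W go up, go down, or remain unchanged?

increases

Removing Z (g), a reactant, drives the reaction to the left.
The net shift is to the left. W is a reactant, so its amount increases.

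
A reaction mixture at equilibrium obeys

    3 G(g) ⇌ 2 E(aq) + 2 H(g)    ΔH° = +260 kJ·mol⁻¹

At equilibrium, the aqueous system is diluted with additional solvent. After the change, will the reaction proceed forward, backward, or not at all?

right

Dilution lowers every aqueous concentration by the same factor. Δn_aq = 2 − 0 = +2, so the system shifts toward the side with more dissolved moles — to the right.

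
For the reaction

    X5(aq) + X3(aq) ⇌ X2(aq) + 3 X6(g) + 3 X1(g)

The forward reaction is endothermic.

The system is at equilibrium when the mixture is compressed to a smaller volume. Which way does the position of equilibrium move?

left

Gas moles: reactants 0, products 6 (Δn_gas = +6). Compression shifts the system toward the side with fewer moles of gas — to the left.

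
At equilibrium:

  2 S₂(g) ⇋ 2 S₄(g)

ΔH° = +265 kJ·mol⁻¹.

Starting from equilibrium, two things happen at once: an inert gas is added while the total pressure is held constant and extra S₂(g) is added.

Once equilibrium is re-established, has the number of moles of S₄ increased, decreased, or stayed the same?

increases

Adding inert gas at constant total pressure expands the volume, scaling every reacting partial pressure by the same factor. Δn_gas = 2 − 2 = 0, so Q is unchanged — no shift.
Adding S₂ (g), a reactant, drives the reaction to the right.
The net shift is to the right. S₄ is a product, so its amount increases.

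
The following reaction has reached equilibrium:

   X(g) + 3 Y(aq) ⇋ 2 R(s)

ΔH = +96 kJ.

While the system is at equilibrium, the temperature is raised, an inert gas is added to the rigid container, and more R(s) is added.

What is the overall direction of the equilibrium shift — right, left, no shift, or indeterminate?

The forward reaction is endothermic. Raising T favours the endothermic direction — shift to the right.
At constant volume, adding an inert gas leaves every reacting species' partial pressure unchanged, so Q is unchanged — no shift from this change.
R is a pure solid; its activity is 1 regardless of amount, so Q is unaffected — no shift from this change.
Only the nonzero effect(s) matter; the net shift is to the right.

right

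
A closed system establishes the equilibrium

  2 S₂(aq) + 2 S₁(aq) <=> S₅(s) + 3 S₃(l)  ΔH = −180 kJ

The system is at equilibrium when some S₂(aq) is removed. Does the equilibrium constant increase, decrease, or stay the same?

The equilibrium constant depends only on temperature. This perturbation may move the position of equilibrium, but since T is unchanged, K itself is unchanged.

unchanged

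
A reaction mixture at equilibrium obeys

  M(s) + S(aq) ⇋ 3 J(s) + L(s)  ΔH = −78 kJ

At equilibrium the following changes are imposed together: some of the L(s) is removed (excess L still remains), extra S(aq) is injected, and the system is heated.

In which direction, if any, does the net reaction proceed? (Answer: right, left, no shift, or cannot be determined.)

cannot be determined

L is a pure solid; its activity is 1 regardless of amount, so Q is unaffected — no shift from this change.
Adding S (aq), a reactant, drives the reaction to the right.
The forward reaction is exothermic. Raising T favours the endothermic direction — shift to the left.
The individual effects push in opposite directions; without quantitative information the net direction cannot be determined.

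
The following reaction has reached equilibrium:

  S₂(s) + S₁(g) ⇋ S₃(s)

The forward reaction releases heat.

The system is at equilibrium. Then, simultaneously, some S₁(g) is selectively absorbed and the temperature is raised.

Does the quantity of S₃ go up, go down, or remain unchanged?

Removing S₁ (g), a reactant, drives the reaction to the left.
The forward reaction is exothermic. Raising T favours the endothermic direction — shift to the left.
The net shift is to the left. S₃ is a product, so its amount decreases.

decreases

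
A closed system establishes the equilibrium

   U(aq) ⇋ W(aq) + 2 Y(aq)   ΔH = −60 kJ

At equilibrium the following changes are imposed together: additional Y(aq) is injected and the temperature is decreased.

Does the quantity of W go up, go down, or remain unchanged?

cannot be determined

Adding Y (aq), a product, drives the reaction to the left.
The forward reaction is exothermic. Lowering T favours the exothermic direction — shift to the right.
The two effects oppose each other, so the net shift — and hence the change in W — cannot be determined from the given information.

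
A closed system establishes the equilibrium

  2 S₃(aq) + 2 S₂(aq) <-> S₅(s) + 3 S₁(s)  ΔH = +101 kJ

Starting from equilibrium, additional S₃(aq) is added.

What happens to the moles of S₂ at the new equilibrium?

Adding S₃ (aq), a reactant, drives the reaction to the right.
The net shift is to the right. S₂ is a reactant, so its amount decreases.

decreases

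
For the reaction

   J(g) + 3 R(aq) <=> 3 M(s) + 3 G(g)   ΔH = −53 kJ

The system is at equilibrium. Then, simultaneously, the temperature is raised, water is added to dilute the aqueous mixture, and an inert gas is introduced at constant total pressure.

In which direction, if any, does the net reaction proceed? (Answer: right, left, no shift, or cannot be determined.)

cannot be determined

The forward reaction is exothermic. Raising T favours the endothermic direction — shift to the left.
Dilution lowers every aqueous concentration by the same factor. Δn_aq = 0 − 3 = -3, so the system shifts toward the side with more dissolved moles — to the left.
Adding inert gas at constant total pressure expands the volume and lowers every reacting partial pressure. With Δn_gas = 3 − 1 = +2, Q moves away from K toward the side with fewer gas moles, so the system shifts toward the side with more gas moles — to the right.
The individual effects push in opposite directions; without quantitative information the net direction cannot be determined.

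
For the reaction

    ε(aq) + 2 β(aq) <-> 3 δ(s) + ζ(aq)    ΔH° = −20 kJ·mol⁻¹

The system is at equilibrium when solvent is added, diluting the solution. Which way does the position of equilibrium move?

Dilution lowers every aqueous concentration by the same factor. Δn_aq = 1 − 3 = -2, so the system shifts toward the side with more dissolved moles — to the left.

left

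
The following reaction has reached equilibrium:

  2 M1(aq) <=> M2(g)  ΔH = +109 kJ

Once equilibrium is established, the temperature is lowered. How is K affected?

decreases

K depends on temperature via the van 't Hoff relation. The forward reaction is endothermic, so lowering T decreases K.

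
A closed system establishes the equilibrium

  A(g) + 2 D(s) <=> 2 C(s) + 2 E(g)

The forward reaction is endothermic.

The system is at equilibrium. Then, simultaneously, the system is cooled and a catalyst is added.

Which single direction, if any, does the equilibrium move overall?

The forward reaction is endothermic. Lowering T favours the exothermic direction — shift to the left.
A catalyst speeds both forward and reverse rates equally; it changes neither Q nor K — no shift from this change.
Only the nonzero effect(s) matter; the net shift is to the left.

left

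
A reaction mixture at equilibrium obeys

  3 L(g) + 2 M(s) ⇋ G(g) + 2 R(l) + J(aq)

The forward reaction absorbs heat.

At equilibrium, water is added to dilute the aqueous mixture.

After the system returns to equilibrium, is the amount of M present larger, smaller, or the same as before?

Dilution lowers every aqueous concentration by the same factor. Δn_aq = 1 − 0 = +1, so the system shifts toward the side with more dissolved moles — to the right.
The net shift is to the right. M is a reactant, so its amount decreases.

decreases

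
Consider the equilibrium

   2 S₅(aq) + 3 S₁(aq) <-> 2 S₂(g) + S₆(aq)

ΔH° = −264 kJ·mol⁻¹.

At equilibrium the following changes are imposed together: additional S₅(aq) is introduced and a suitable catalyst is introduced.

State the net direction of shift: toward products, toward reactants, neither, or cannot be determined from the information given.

right

Adding S₅ (aq), a reactant, drives the reaction to the right.
A catalyst speeds both forward and reverse rates equally; it changes neither Q nor K — no shift from this change.
Only the nonzero effect(s) matter; the net shift is to the right.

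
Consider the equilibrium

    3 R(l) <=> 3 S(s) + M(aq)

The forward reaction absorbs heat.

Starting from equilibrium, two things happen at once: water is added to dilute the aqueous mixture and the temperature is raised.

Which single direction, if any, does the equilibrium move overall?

right

Dilution lowers every aqueous concentration by the same factor. Δn_aq = 1 − 0 = +1, so the system shifts toward the side with more dissolved moles — to the right.
The forward reaction is endothermic. Raising T favours the endothermic direction — shift to the right.
All effects act in the same direction — net shift to the right.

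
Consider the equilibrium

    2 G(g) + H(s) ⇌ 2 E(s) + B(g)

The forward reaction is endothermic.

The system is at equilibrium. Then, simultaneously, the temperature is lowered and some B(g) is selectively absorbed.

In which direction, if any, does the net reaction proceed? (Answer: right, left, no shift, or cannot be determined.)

cannot be determined

The forward reaction is endothermic. Lowering T favours the exothermic direction — shift to the left.
Removing B (g), a product, drives the reaction to the right.
The individual effects push in opposite directions; without quantitative information the net direction cannot be determined.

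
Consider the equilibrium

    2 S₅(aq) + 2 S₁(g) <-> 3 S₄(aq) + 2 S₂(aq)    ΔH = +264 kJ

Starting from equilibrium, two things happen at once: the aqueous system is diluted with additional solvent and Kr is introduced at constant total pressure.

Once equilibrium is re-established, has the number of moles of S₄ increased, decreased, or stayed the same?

cannot be determined

Dilution lowers every aqueous concentration by the same factor. Δn_aq = 5 − 2 = +3, so the system shifts toward the side with more dissolved moles — to the right.
Adding inert gas at constant total pressure expands the volume and lowers every reacting partial pressure. With Δn_gas = 0 − 2 = -2, Q moves away from K toward the side with fewer gas moles, so the system shifts toward the side with more gas moles — to the left.
The two effects oppose each other, so the net shift — and hence the change in S₄ — cannot be determined from the given information.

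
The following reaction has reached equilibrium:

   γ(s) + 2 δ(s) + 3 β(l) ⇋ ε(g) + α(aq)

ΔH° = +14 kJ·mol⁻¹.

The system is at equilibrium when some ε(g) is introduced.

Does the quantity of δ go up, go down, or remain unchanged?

increases

Adding ε (g), a product, drives the reaction to the left.
The net shift is to the left. δ is a reactant, so its amount increases.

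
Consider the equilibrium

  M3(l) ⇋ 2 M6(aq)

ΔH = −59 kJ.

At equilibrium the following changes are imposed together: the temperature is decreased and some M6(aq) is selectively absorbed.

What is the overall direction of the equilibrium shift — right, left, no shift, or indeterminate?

right

The forward reaction is exothermic. Lowering T favours the exothermic direction — shift to the right.
Removing M6 (aq), a product, drives the reaction to the right.
All effects act in the same direction — net shift to the right.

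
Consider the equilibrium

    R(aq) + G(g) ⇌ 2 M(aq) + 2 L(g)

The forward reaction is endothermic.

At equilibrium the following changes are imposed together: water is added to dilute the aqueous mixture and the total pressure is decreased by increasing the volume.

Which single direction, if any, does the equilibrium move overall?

Dilution lowers every aqueous concentration by the same factor. Δn_aq = 2 − 1 = +1, so the system shifts toward the side with more dissolved moles — to the right.
Gas moles: reactants 1, products 2 (Δn_gas = +1). Expansion shifts the system toward the side with more moles of gas — to the right.
All effects act in the same direction — net shift to the right.

right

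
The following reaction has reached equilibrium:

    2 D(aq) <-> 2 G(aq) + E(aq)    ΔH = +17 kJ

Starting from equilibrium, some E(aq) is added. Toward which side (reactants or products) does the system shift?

left

Adding E (aq), a product, drives the reaction to the left.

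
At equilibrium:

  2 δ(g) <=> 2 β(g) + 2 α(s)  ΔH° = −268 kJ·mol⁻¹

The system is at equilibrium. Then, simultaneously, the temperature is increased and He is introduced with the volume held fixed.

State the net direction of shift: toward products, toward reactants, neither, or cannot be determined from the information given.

left

The forward reaction is exothermic. Raising T favours the endothermic direction — shift to the left.
At constant volume, adding an inert gas leaves every reacting species' partial pressure unchanged, so Q is unchanged — no shift from this change.
Only the nonzero effect(s) matter; the net shift is to the left.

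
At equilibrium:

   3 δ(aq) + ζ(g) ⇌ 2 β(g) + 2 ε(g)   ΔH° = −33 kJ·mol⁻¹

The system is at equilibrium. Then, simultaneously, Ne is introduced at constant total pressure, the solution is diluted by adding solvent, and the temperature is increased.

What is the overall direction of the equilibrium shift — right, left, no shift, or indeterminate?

Adding inert gas at constant total pressure expands the volume and lowers every reacting partial pressure. With Δn_gas = 4 − 1 = +3, Q moves away from K toward the side with fewer gas moles, so the system shifts toward the side with more gas moles — to the right.
Dilution lowers every aqueous concentration by the same factor. Δn_aq = 0 − 3 = -3, so the system shifts toward the side with more dissolved moles — to the left.
The forward reaction is exothermic. Raising T favours the endothermic direction — shift to the left.
The individual effects push in opposite directions; without quantitative information the net direction cannot be determined.

cannot be determined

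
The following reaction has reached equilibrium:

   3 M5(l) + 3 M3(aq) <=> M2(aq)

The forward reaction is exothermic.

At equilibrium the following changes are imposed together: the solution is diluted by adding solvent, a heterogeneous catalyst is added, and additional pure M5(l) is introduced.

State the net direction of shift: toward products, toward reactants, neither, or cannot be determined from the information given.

left

Dilution lowers every aqueous concentration by the same factor. Δn_aq = 1 − 3 = -2, so the system shifts toward the side with more dissolved moles — to the left.
A catalyst speeds both forward and reverse rates equally; it changes neither Q nor K — no shift from this change.
M5 is a pure liquid; its activity is 1 regardless of amount, so Q is unaffected — no shift from this change.
Only the nonzero effect(s) matter; the net shift is to the left.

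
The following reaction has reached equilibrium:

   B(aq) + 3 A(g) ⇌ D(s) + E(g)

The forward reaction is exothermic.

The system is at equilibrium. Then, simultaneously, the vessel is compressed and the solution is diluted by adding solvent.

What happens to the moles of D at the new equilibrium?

Gas moles: reactants 3, products 1 (Δn_gas = -2). Compression shifts the system toward the side with fewer moles of gas — to the right.
Dilution lowers every aqueous concentration by the same factor. Δn_aq = 0 − 1 = -1, so the system shifts toward the side with more dissolved moles — to the left.
The two effects oppose each other, so the net shift — and hence the change in D — cannot be determined from the given information.

cannot be determined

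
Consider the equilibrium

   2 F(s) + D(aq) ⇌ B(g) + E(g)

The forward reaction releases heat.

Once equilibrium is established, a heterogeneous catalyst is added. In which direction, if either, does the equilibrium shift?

A catalyst speeds both forward and reverse rates equally; it changes neither Q nor K — no shift from this change.

no shift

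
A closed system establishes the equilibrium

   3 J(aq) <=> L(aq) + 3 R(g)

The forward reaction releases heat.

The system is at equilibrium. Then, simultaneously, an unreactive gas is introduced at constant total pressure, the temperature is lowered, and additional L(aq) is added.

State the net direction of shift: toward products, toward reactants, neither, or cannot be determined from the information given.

Adding inert gas at constant total pressure expands the volume and lowers every reacting partial pressure. With Δn_gas = 3 − 0 = +3, Q moves away from K toward the side with fewer gas moles, so the system shifts toward the side with more gas moles — to the right.
The forward reaction is exothermic. Lowering T favours the exothermic direction — shift to the right.
Adding L (aq), a product, drives the reaction to the left.
The individual effects push in opposite directions; without quantitative information the net direction cannot be determined.

cannot be determined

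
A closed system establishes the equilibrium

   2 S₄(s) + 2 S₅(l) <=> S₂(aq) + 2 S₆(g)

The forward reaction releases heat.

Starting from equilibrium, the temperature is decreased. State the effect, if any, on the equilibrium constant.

increases

K depends on temperature via the van 't Hoff relation. The forward reaction is exothermic, so lowering T increases K.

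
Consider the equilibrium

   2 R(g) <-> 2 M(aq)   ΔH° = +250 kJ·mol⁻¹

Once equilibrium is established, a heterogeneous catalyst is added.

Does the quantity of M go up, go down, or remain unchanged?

unchanged

A catalyst speeds both forward and reverse rates equally; it changes neither Q nor K — no shift from this change.
No net shift occurs, so the amount of M is unchanged.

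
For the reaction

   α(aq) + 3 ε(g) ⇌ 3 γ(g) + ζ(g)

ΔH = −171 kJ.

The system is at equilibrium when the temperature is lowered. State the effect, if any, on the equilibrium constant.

increases

K depends on temperature via the van 't Hoff relation. The forward reaction is exothermic, so lowering T increases K.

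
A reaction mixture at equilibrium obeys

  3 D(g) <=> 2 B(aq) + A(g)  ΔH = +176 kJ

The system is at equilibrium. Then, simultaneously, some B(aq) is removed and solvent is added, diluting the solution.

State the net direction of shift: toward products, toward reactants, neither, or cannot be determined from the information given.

right

Removing B (aq), a product, drives the reaction to the right.
Dilution lowers every aqueous concentration by the same factor. Δn_aq = 2 − 0 = +2, so the system shifts toward the side with more dissolved moles — to the right.
All effects act in the same direction — net shift to the right.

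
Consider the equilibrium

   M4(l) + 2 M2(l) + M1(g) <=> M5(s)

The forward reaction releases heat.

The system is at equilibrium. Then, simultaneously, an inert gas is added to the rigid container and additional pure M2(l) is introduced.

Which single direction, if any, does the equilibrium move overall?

At constant volume, adding an inert gas leaves every reacting species' partial pressure unchanged, so Q is unchanged — no shift from this change.
M2 is a pure liquid; its activity is 1 regardless of amount, so Q is unaffected — no shift from this change.
None of the changes alters Q relative to K, so there is no net shift.

no shift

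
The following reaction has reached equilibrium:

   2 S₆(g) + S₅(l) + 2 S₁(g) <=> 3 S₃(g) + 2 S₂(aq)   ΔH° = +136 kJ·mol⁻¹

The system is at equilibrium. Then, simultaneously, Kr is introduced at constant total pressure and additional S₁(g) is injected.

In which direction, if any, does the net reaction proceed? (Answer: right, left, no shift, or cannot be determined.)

Adding inert gas at constant total pressure expands the volume and lowers every reacting partial pressure. With Δn_gas = 3 − 4 = -1, Q moves away from K toward the side with fewer gas moles, so the system shifts toward the side with more gas moles — to the left.
Adding S₁ (g), a reactant, drives the reaction to the right.
The individual effects push in opposite directions; without quantitative information the net direction cannot be determined.

cannot be determined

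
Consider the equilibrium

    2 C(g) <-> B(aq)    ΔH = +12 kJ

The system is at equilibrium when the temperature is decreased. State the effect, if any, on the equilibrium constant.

K depends on temperature via the van 't Hoff relation. The forward reaction is endothermic, so lowering T decreases K.

decreases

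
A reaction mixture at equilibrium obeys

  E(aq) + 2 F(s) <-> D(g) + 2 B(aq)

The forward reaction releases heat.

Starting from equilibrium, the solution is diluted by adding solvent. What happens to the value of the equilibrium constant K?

The equilibrium constant depends only on temperature. This perturbation may move the position of equilibrium, but since T is unchanged, K itself is unchanged.

unchanged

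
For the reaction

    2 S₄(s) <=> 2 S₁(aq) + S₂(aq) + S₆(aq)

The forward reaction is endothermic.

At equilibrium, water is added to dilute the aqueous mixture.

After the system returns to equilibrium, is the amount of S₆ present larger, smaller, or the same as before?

Dilution lowers every aqueous concentration by the same factor. Δn_aq = 4 − 0 = +4, so the system shifts toward the side with more dissolved moles — to the right.
The net shift is to the right. S₆ is a product, so its amount increases.

increases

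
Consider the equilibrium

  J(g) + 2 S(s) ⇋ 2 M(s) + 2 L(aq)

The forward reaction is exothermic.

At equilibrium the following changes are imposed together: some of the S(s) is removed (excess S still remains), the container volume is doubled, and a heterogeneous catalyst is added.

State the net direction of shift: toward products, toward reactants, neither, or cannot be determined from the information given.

left

S is a pure solid; its activity is 1 regardless of amount, so Q is unaffected — no shift from this change.
Gas moles: reactants 1, products 0 (Δn_gas = -1). Expansion shifts the system toward the side with more moles of gas — to the left.
A catalyst speeds both forward and reverse rates equally; it changes neither Q nor K — no shift from this change.
Only the nonzero effect(s) matter; the net shift is to the left.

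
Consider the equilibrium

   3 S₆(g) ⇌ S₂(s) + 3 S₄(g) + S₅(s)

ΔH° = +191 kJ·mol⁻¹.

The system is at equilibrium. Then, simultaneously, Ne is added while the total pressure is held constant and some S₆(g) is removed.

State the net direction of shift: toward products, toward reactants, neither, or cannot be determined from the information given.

Adding inert gas at constant total pressure expands the volume, scaling every reacting partial pressure by the same factor. Δn_gas = 3 − 3 = 0, so Q is unchanged — no shift.
Removing S₆ (g), a reactant, drives the reaction to the left.
Only the nonzero effect(s) matter; the net shift is to the left.

left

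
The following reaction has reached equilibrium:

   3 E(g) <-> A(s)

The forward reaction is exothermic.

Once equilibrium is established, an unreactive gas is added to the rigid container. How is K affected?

unchanged

The equilibrium constant depends only on temperature. This perturbation changes neither the position of equilibrium nor K.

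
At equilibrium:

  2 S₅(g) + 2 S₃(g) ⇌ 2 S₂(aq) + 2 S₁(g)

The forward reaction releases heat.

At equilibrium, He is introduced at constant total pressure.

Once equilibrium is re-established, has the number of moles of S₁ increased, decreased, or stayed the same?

Adding inert gas at constant total pressure expands the volume and lowers every reacting partial pressure. With Δn_gas = 2 − 4 = -2, Q moves away from K toward the side with fewer gas moles, so the system shifts toward the side with more gas moles — to the left.
The net shift is to the left. S₁ is a product, so its amount decreases.

decreases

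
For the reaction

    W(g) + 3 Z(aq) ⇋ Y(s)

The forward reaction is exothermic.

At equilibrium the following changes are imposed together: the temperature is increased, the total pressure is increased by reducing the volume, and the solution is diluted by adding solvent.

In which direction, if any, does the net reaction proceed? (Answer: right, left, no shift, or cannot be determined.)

The forward reaction is exothermic. Raising T favours the endothermic direction — shift to the left.
Gas moles: reactants 1, products 0 (Δn_gas = -1). Compression shifts the system toward the side with fewer moles of gas — to the right.
Dilution lowers every aqueous concentration by the same factor. Δn_aq = 0 − 3 = -3, so the system shifts toward the side with more dissolved moles — to the left.
The individual effects push in opposite directions; without quantitative information the net direction cannot be determined.

cannot be determined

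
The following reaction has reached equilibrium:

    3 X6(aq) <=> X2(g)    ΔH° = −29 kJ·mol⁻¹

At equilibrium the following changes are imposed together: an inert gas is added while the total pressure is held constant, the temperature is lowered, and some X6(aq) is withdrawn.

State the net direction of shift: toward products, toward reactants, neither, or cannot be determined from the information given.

cannot be determined

Adding inert gas at constant total pressure expands the volume and lowers every reacting partial pressure. With Δn_gas = 1 − 0 = +1, Q moves away from K toward the side with fewer gas moles, so the system shifts toward the side with more gas moles — to the right.
The forward reaction is exothermic. Lowering T favours the exothermic direction — shift to the right.
Removing X6 (aq), a reactant, drives the reaction to the left.
The individual effects push in opposite directions; without quantitative information the net direction cannot be determined.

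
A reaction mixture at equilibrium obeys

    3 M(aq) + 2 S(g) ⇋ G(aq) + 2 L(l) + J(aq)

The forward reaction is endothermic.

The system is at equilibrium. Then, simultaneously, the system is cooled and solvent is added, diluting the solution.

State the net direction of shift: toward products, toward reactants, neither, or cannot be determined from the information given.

The forward reaction is endothermic. Lowering T favours the exothermic direction — shift to the left.
Dilution lowers every aqueous concentration by the same factor. Δn_aq = 2 − 3 = -1, so the system shifts toward the side with more dissolved moles — to the left.
All effects act in the same direction — net shift to the left.

left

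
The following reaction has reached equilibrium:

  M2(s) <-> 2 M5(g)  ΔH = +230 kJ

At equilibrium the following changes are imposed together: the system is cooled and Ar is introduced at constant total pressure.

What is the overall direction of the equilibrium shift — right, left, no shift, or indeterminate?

The forward reaction is endothermic. Lowering T favours the exothermic direction — shift to the left.
Adding inert gas at constant total pressure expands the volume and lowers every reacting partial pressure. With Δn_gas = 2 − 0 = +2, Q moves away from K toward the side with fewer gas moles, so the system shifts toward the side with more gas moles — to the right.
The individual effects push in opposite directions; without quantitative information the net direction cannot be determined.

cannot be determined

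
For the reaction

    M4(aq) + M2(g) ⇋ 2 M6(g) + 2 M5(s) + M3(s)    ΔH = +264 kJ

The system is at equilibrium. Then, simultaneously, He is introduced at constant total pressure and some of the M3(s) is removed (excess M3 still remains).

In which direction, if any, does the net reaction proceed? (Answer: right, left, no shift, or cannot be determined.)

right

Adding inert gas at constant total pressure expands the volume and lowers every reacting partial pressure. With Δn_gas = 2 − 1 = +1, Q moves away from K toward the side with fewer gas moles, so the system shifts toward the side with more gas moles — to the right.
M3 is a pure solid; its activity is 1 regardless of amount, so Q is unaffected — no shift from this change.
Only the nonzero effect(s) matter; the net shift is to the right.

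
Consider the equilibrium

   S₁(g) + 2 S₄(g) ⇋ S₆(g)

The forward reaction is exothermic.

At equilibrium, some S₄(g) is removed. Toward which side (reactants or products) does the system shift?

Removing S₄ (g), a reactant, drives the reaction to the left.

left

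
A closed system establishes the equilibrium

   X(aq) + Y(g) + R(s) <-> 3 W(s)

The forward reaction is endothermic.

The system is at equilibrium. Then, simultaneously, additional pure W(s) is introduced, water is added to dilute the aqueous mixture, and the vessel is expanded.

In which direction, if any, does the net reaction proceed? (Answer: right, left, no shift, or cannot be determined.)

W is a pure solid; its activity is 1 regardless of amount, so Q is unaffected — no shift from this change.
Dilution lowers every aqueous concentration by the same factor. Δn_aq = 0 − 1 = -1, so the system shifts toward the side with more dissolved moles — to the left.
Gas moles: reactants 1, products 0 (Δn_gas = -1). Expansion shifts the system toward the side with more moles of gas — to the left.
Only the nonzero effect(s) matter; the net shift is to the left.

left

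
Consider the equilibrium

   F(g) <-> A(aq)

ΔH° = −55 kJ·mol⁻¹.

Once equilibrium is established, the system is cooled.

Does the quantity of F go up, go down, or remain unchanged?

The forward reaction is exothermic. Lowering T favours the exothermic direction — shift to the right.
The net shift is to the right. F is a reactant, so its amount decreases.

decreases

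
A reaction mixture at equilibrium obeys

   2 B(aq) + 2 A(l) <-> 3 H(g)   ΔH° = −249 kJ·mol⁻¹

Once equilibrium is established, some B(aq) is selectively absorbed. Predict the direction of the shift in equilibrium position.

Removing B (aq), a reactant, drives the reaction to the left.

left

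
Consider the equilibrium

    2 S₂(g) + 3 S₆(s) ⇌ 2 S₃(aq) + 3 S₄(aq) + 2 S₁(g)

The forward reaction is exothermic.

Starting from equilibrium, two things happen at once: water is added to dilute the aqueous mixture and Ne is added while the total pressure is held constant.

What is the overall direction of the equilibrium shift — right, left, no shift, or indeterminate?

Dilution lowers every aqueous concentration by the same factor. Δn_aq = 5 − 0 = +5, so the system shifts toward the side with more dissolved moles — to the right.
Adding inert gas at constant total pressure expands the volume, scaling every reacting partial pressure by the same factor. Δn_gas = 2 − 2 = 0, so Q is unchanged — no shift.
Only the nonzero effect(s) matter; the net shift is to the right.

right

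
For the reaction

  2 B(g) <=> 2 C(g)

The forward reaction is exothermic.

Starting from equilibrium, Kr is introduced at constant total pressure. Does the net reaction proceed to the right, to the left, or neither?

no shift

Adding inert gas at constant total pressure expands the volume, scaling every reacting partial pressure by the same factor. Δn_gas = 2 − 2 = 0, so Q is unchanged — no shift.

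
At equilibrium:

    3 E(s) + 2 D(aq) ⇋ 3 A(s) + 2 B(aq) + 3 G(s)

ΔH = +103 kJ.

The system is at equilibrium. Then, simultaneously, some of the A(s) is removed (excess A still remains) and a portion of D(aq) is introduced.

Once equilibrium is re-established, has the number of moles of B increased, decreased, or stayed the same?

A is a pure solid; its activity is 1 regardless of amount, so Q is unaffected — no shift from this change.
Adding D (aq), a reactant, drives the reaction to the right.
The net shift is to the right. B is a product, so its amount increases.

increases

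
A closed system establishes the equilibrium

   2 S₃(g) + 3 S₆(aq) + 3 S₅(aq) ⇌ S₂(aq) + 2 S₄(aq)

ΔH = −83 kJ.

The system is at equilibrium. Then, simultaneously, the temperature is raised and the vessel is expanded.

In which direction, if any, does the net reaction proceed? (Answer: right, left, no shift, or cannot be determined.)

left

The forward reaction is exothermic. Raising T favours the endothermic direction — shift to the left.
Gas moles: reactants 2, products 0 (Δn_gas = -2). Expansion shifts the system toward the side with more moles of gas — to the left.
All effects act in the same direction — net shift to the left.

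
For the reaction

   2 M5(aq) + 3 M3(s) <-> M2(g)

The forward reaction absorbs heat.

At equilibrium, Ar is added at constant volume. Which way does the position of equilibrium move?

At constant volume, adding an inert gas leaves every reacting species' partial pressure unchanged, so Q is unchanged — no shift from this change.

no shift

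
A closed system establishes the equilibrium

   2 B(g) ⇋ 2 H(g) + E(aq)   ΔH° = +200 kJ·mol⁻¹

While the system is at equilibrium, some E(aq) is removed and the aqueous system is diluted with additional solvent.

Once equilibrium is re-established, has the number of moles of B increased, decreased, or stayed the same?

decreases

Removing E (aq), a product, drives the reaction to the right.
Dilution lowers every aqueous concentration by the same factor. Δn_aq = 1 − 0 = +1, so the system shifts toward the side with more dissolved moles — to the right.
The net shift is to the right. B is a reactant, so its amount decreases.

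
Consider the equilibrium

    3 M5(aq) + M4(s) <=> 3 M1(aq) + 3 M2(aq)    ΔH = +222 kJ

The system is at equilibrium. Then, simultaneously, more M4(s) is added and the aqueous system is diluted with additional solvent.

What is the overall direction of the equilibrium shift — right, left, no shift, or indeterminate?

right

M4 is a pure solid; its activity is 1 regardless of amount, so Q is unaffected — no shift from this change.
Dilution lowers every aqueous concentration by the same factor. Δn_aq = 6 − 3 = +3, so the system shifts toward the side with more dissolved moles — to the right.
Only the nonzero effect(s) matter; the net shift is to the right.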